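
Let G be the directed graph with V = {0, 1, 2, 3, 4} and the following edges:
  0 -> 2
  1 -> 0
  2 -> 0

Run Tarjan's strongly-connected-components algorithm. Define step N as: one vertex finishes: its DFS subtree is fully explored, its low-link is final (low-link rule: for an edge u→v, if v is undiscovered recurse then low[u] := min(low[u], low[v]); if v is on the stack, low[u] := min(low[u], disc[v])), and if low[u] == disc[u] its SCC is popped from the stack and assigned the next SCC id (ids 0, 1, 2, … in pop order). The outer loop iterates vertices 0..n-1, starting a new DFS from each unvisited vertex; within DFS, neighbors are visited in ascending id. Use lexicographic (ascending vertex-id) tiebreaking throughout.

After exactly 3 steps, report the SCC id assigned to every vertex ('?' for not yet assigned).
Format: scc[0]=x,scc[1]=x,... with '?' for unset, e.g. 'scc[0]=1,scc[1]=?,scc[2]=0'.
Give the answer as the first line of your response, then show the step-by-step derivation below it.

scc[0]=0,scc[1]=1,scc[2]=0,scc[3]=?,scc[4]=?

step 1: low=(low[0]=0,low[1]=?,low[2]=0,low[3]=?,low[4]=?); scc=(scc[0]=?,scc[1]=?,scc[2]=?,scc[3]=?,scc[4]=?)
step 2: low=(low[0]=0,low[1]=?,low[2]=0,low[3]=?,low[4]=?); scc=(scc[0]=0,scc[1]=?,scc[2]=0,scc[3]=?,scc[4]=?)
step 3: low=(low[0]=0,low[1]=2,low[2]=0,low[3]=?,low[4]=?); scc=(scc[0]=0,scc[1]=1,scc[2]=0,scc[3]=?,scc[4]=?)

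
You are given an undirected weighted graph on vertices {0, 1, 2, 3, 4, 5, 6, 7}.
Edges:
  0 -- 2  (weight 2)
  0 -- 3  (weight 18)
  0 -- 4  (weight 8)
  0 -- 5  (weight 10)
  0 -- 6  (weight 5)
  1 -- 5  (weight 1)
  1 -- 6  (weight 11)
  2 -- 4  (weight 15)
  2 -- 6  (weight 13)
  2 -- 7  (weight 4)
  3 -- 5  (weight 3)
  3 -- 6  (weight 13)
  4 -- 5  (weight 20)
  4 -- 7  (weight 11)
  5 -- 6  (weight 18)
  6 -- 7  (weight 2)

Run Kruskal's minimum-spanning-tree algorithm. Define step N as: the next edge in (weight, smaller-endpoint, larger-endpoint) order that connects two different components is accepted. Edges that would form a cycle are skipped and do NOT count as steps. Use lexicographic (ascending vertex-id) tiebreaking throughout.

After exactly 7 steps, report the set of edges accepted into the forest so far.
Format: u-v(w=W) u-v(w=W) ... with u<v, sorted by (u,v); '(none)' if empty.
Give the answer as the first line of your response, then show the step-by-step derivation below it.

0-2(w=2) 0-4(w=8) 0-5(w=10) 1-5(w=1) 2-7(w=4) 3-5(w=3) 6-7(w=2)

step 1: add edge 1-5 (w=1); MST = {1-5(w=1)}
step 2: add edge 0-2 (w=2); MST = {0-2(w=2) 1-5(w=1)}
step 3: add edge 6-7 (w=2); MST = {0-2(w=2) 1-5(w=1) 6-7(w=2)}
step 4: add edge 3-5 (w=3); MST = {0-2(w=2) 1-5(w=1) 3-5(w=3) 6-7(w=2)}
step 5: add edge 2-7 (w=4); MST = {0-2(w=2) 1-5(w=1) 2-7(w=4) 3-5(w=3) 6-7(w=2)}
step 6: add edge 0-4 (w=8); MST = {0-2(w=2) 0-4(w=8) 1-5(w=1) 2-7(w=4) 3-5(w=3) 6-7(w=2)}
step 7: add edge 0-5 (w=10); MST = {0-2(w=2) 0-4(w=8) 0-5(w=10) 1-5(w=1) 2-7(w=4) 3-5(w=3) 6-7(w=2)}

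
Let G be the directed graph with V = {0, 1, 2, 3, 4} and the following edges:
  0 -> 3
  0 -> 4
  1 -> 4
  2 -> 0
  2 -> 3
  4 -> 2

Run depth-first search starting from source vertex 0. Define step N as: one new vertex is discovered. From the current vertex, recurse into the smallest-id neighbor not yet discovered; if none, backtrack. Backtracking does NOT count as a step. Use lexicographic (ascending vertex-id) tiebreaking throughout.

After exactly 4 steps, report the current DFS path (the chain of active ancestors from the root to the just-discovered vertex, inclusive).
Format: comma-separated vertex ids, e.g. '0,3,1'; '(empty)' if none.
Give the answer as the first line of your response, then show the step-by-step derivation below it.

0,4,2

step 1: discover 0; path=0; order=0
step 2: discover 3; path=0>3; order=0,3
step 3: discover 4; path=0>4; order=0,3,4
step 4: discover 2; path=0>4>2; order=0,3,4,2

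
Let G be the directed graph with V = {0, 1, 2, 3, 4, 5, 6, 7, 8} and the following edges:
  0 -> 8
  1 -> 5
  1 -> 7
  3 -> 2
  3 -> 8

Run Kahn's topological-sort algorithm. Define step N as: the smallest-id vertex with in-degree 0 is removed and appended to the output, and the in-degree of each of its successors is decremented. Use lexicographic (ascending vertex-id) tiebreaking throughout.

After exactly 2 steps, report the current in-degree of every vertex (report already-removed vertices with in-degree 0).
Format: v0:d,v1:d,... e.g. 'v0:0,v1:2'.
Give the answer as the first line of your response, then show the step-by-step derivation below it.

v0:0,v1:0,v2:1,v3:0,v4:0,v5:0,v6:0,v7:0,v8:1

step 1: output 0; order=[0]; indeg=(0,0,1,0,0,1,0,1,1)
step 2: output 1; order=[0,1]; indeg=(0,0,1,0,0,0,0,0,1)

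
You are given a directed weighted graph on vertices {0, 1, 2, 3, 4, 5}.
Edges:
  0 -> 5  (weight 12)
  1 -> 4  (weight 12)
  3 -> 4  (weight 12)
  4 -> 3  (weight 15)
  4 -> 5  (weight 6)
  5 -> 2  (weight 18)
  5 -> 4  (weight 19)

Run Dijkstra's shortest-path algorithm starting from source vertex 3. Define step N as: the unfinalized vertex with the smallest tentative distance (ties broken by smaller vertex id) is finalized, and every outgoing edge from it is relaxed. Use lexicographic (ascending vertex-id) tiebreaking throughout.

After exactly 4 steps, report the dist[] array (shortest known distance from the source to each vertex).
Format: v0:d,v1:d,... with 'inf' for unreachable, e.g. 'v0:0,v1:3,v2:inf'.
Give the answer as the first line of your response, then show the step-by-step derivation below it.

v0:inf,v1:inf,v2:36,v3:0,v4:12,v5:18

step 1: dist = v0:inf,v1:inf,v2:inf,v3:0,v4:12,v5:inf
step 2: dist = v0:inf,v1:inf,v2:inf,v3:0,v4:12,v5:18
step 3: dist = v0:inf,v1:inf,v2:36,v3:0,v4:12,v5:18
step 4: dist = v0:inf,v1:inf,v2:36,v3:0,v4:12,v5:18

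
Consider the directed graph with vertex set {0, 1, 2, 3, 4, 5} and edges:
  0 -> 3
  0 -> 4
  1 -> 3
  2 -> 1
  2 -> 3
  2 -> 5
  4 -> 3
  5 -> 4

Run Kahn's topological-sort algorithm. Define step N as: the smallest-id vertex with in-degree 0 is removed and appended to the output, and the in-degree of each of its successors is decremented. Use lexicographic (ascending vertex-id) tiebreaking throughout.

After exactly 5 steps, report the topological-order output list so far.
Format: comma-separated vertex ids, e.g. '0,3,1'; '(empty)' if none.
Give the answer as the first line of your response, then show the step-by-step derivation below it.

0,2,1,5,4

step 1: output 0; order=[0]; indeg=(0,1,0,3,1,1)
step 2: output 2; order=[0,2]; indeg=(0,0,0,2,1,0)
step 3: output 1; order=[0,2,1]; indeg=(0,0,0,1,1,0)
step 4: output 5; order=[0,2,1,5]; indeg=(0,0,0,1,0,0)
step 5: output 4; order=[0,2,1,5,4]; indeg=(0,0,0,0,0,0)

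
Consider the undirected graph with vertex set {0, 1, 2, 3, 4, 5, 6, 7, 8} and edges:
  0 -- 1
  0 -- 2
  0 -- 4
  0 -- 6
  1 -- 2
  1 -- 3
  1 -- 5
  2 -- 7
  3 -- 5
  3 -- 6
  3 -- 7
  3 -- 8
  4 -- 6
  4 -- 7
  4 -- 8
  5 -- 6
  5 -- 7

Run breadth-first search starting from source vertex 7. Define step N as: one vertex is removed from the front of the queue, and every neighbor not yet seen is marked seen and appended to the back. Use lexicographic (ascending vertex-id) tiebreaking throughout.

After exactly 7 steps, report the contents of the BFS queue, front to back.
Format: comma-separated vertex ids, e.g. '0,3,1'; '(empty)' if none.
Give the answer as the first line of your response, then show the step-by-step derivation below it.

6,8

step 1: dequeue 7; queue=[2,3,4,5]; order=7
step 2: dequeue 2; queue=[3,4,5,0,1]; order=7,2
step 3: dequeue 3; queue=[4,5,0,1,6,8]; order=7,2,3
step 4: dequeue 4; queue=[5,0,1,6,8]; order=7,2,3,4
step 5: dequeue 5; queue=[0,1,6,8]; order=7,2,3,4,5
step 6: dequeue 0; queue=[1,6,8]; order=7,2,3,4,5,0
step 7: dequeue 1; queue=[6,8]; order=7,2,3,4,5,0,1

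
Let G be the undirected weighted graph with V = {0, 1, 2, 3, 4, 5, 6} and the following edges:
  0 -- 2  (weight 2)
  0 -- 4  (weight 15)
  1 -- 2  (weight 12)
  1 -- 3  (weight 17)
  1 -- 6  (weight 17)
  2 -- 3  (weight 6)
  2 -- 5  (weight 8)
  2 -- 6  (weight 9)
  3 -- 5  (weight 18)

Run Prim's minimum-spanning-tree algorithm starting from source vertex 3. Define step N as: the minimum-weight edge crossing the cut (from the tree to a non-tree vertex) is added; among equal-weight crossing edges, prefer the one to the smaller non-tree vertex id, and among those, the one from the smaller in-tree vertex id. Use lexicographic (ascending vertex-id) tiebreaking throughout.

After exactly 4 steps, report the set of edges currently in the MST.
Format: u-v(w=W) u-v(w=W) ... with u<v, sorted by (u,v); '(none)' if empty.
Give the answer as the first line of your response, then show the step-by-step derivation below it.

0-2(w=2) 2-3(w=6) 2-5(w=8) 2-6(w=9)

step 1: add edge 2-3 (w=6); MST = {2-3(w=6)}
step 2: add edge 0-2 (w=2); MST = {0-2(w=2) 2-3(w=6)}
step 3: add edge 2-5 (w=8); MST = {0-2(w=2) 2-3(w=6) 2-5(w=8)}
step 4: add edge 2-6 (w=9); MST = {0-2(w=2) 2-3(w=6) 2-5(w=8) 2-6(w=9)}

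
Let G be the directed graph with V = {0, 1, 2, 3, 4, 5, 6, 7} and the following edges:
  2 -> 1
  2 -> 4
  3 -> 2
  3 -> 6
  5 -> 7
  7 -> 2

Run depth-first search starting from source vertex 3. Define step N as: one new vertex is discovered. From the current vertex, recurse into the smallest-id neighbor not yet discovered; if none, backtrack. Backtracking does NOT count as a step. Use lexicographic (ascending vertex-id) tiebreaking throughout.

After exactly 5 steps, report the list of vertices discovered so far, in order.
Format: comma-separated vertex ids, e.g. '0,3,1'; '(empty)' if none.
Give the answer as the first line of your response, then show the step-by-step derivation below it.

3,2,1,4,6

step 1: discover 3; path=3; order=3
step 2: discover 2; path=3>2; order=3,2
step 3: discover 1; path=3>2>1; order=3,2,1
step 4: discover 4; path=3>2>4; order=3,2,1,4
step 5: discover 6; path=3>6; order=3,2,1,4,6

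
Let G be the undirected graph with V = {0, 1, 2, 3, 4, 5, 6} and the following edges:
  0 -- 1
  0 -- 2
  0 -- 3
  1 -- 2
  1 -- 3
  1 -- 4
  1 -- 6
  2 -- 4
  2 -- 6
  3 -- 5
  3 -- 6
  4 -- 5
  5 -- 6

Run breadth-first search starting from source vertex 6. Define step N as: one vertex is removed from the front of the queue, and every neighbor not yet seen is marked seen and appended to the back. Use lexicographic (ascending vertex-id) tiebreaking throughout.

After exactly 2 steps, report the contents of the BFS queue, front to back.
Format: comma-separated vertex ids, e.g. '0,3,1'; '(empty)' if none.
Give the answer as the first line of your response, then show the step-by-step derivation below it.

2,3,5,0,4

step 1: dequeue 6; queue=[1,2,3,5]; order=6
step 2: dequeue 1; queue=[2,3,5,0,4]; order=6,1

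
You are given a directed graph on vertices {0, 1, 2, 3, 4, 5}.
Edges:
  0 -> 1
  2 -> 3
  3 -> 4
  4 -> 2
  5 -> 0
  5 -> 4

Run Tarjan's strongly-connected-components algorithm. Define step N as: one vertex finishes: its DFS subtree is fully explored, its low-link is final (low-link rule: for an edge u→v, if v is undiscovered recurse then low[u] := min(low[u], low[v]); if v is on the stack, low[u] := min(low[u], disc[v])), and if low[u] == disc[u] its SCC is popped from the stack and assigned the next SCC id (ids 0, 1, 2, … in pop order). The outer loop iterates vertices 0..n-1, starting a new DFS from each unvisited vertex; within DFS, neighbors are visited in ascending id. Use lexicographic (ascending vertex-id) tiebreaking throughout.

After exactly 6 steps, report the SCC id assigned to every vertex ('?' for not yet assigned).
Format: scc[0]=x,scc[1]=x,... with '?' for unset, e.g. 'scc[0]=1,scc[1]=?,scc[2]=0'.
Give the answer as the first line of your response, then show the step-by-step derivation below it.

scc[0]=1,scc[1]=0,scc[2]=2,scc[3]=2,scc[4]=2,scc[5]=3

step 1: low=(low[0]=0,low[1]=1,low[2]=?,low[3]=?,low[4]=?,low[5]=?); scc=(scc[0]=?,scc[1]=0,scc[2]=?,scc[3]=?,scc[4]=?,scc[5]=?)
step 2: low=(low[0]=0,low[1]=1,low[2]=?,low[3]=?,low[4]=?,low[5]=?); scc=(scc[0]=1,scc[1]=0,scc[2]=?,scc[3]=?,scc[4]=?,scc[5]=?)
step 3: low=(low[0]=0,low[1]=1,low[2]=2,low[3]=3,low[4]=2,low[5]=?); scc=(scc[0]=1,scc[1]=0,scc[2]=?,scc[3]=?,scc[4]=?,scc[5]=?)
step 4: low=(low[0]=0,low[1]=1,low[2]=2,low[3]=2,low[4]=2,low[5]=?); scc=(scc[0]=1,scc[1]=0,scc[2]=?,scc[3]=?,scc[4]=?,scc[5]=?)
step 5: low=(low[0]=0,low[1]=1,low[2]=2,low[3]=2,low[4]=2,low[5]=?); scc=(scc[0]=1,scc[1]=0,scc[2]=2,scc[3]=2,scc[4]=2,scc[5]=?)
step 6: low=(low[0]=0,low[1]=1,low[2]=2,low[3]=2,low[4]=2,low[5]=5); scc=(scc[0]=1,scc[1]=0,scc[2]=2,scc[3]=2,scc[4]=2,scc[5]=3)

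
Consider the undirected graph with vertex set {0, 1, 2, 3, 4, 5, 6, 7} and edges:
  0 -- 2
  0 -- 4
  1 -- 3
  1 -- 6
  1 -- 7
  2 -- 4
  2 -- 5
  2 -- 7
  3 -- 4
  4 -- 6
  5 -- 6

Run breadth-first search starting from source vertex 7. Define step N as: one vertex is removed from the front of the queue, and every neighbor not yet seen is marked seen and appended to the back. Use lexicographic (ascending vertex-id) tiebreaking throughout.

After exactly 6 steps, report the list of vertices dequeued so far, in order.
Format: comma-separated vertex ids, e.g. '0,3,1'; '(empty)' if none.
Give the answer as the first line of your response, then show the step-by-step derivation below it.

7,1,2,3,6,0

step 1: dequeue 7; queue=[1,2]; order=7
step 2: dequeue 1; queue=[2,3,6]; order=7,1
step 3: dequeue 2; queue=[3,6,0,4,5]; order=7,1,2
step 4: dequeue 3; queue=[6,0,4,5]; order=7,1,2,3
step 5: dequeue 6; queue=[0,4,5]; order=7,1,2,3,6
step 6: dequeue 0; queue=[4,5]; order=7,1,2,3,6,0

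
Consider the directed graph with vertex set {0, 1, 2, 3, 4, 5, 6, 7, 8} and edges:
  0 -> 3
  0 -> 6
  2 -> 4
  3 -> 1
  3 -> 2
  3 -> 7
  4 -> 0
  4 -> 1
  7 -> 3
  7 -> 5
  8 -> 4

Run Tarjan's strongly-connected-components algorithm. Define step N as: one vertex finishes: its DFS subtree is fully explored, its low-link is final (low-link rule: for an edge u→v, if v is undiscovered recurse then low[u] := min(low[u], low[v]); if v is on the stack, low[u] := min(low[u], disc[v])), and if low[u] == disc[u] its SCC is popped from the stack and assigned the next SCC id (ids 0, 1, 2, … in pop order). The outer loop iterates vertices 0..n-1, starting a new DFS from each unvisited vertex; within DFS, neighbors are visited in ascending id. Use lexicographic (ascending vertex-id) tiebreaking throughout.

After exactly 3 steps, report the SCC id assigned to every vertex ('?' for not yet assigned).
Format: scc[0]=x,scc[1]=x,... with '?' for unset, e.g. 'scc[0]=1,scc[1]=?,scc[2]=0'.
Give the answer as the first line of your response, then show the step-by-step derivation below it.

scc[0]=?,scc[1]=0,scc[2]=?,scc[3]=?,scc[4]=?,scc[5]=?,scc[6]=?,scc[7]=?,scc[8]=?

step 1: low=(low[0]=0,low[1]=2,low[2]=?,low[3]=1,low[4]=?,low[5]=?,low[6]=?,low[7]=?,low[8]=?); scc=(scc[0]=?,scc[1]=0,scc[2]=?,scc[3]=?,scc[4]=?,scc[5]=?,scc[6]=?,scc[7]=?,scc[8]=?)
step 2: low=(low[0]=0,low[1]=2,low[2]=3,low[3]=1,low[4]=0,low[5]=?,low[6]=?,low[7]=?,low[8]=?); scc=(scc[0]=?,scc[1]=0,scc[2]=?,scc[3]=?,scc[4]=?,scc[5]=?,scc[6]=?,scc[7]=?,scc[8]=?)
step 3: low=(low[0]=0,low[1]=2,low[2]=0,low[3]=1,low[4]=0,low[5]=?,low[6]=?,low[7]=?,low[8]=?); scc=(scc[0]=?,scc[1]=0,scc[2]=?,scc[3]=?,scc[4]=?,scc[5]=?,scc[6]=?,scc[7]=?,scc[8]=?)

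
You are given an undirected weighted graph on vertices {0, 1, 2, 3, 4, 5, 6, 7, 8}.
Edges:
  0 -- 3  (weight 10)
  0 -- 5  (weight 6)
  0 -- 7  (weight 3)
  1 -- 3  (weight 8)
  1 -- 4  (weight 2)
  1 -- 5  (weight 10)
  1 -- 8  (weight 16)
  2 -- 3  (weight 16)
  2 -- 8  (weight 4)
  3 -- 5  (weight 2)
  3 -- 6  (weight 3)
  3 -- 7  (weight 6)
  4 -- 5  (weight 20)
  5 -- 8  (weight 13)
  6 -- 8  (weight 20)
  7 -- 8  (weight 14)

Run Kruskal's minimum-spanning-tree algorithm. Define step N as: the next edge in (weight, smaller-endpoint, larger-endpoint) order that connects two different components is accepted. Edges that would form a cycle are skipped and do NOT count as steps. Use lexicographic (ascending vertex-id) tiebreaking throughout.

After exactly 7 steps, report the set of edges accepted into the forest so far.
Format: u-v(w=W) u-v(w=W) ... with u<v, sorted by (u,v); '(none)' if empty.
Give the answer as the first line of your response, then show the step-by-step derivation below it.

0-5(w=6) 0-7(w=3) 1-3(w=8) 1-4(w=2) 2-8(w=4) 3-5(w=2) 3-6(w=3)

step 1: add edge 1-4 (w=2); MST = {1-4(w=2)}
step 2: add edge 3-5 (w=2); MST = {1-4(w=2) 3-5(w=2)}
step 3: add edge 0-7 (w=3); MST = {0-7(w=3) 1-4(w=2) 3-5(w=2)}
step 4: add edge 3-6 (w=3); MST = {0-7(w=3) 1-4(w=2) 3-5(w=2) 3-6(w=3)}
step 5: add edge 2-8 (w=4); MST = {0-7(w=3) 1-4(w=2) 2-8(w=4) 3-5(w=2) 3-6(w=3)}
step 6: add edge 0-5 (w=6); MST = {0-5(w=6) 0-7(w=3) 1-4(w=2) 2-8(w=4) 3-5(w=2) 3-6(w=3)}
step 7: add edge 1-3 (w=8); MST = {0-5(w=6) 0-7(w=3) 1-3(w=8) 1-4(w=2) 2-8(w=4) 3-5(w=2) 3-6(w=3)}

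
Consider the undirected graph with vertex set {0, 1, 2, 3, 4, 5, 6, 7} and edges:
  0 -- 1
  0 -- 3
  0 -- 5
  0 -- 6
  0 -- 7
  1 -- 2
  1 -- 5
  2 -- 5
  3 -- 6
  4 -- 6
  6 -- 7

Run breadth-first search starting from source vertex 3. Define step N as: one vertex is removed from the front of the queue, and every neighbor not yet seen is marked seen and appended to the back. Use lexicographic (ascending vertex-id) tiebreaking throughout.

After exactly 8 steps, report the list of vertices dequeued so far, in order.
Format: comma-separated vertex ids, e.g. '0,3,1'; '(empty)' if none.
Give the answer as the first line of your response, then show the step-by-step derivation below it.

3,0,6,1,5,7,4,2

step 1: dequeue 3; queue=[0,6]; order=3
step 2: dequeue 0; queue=[6,1,5,7]; order=3,0
step 3: dequeue 6; queue=[1,5,7,4]; order=3,0,6
step 4: dequeue 1; queue=[5,7,4,2]; order=3,0,6,1
step 5: dequeue 5; queue=[7,4,2]; order=3,0,6,1,5
step 6: dequeue 7; queue=[4,2]; order=3,0,6,1,5,7
step 7: dequeue 4; queue=[2]; order=3,0,6,1,5,7,4
step 8: dequeue 2; queue=[(empty)]; order=3,0,6,1,5,7,4,2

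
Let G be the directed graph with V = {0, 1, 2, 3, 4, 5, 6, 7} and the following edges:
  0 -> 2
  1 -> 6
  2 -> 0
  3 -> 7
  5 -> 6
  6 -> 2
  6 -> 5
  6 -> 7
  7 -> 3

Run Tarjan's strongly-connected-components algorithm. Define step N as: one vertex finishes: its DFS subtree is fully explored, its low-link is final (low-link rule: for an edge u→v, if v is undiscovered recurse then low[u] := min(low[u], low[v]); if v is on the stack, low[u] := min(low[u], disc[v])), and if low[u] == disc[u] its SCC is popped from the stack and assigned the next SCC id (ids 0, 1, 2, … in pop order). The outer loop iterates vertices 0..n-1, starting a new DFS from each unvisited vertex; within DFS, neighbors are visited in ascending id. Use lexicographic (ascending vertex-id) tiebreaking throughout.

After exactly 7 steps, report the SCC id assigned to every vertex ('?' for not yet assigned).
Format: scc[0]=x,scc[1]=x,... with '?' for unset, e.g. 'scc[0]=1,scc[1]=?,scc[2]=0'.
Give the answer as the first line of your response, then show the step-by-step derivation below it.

scc[0]=0,scc[1]=3,scc[2]=0,scc[3]=1,scc[4]=?,scc[5]=2,scc[6]=2,scc[7]=1

step 1: low=(low[0]=0,low[1]=?,low[2]=0,low[3]=?,low[4]=?,low[5]=?,low[6]=?,low[7]=?); scc=(scc[0]=?,scc[1]=?,scc[2]=?,scc[3]=?,scc[4]=?,scc[5]=?,scc[6]=?,scc[7]=?)
step 2: low=(low[0]=0,low[1]=?,low[2]=0,low[3]=?,low[4]=?,low[5]=?,low[6]=?,low[7]=?); scc=(scc[0]=0,scc[1]=?,scc[2]=0,scc[3]=?,scc[4]=?,scc[5]=?,scc[6]=?,scc[7]=?)
step 3: low=(low[0]=0,low[1]=2,low[2]=0,low[3]=?,low[4]=?,low[5]=3,low[6]=3,low[7]=?); scc=(scc[0]=0,scc[1]=?,scc[2]=0,scc[3]=?,scc[4]=?,scc[5]=?,scc[6]=?,scc[7]=?)
step 4: low=(low[0]=0,low[1]=2,low[2]=0,low[3]=5,low[4]=?,low[5]=3,low[6]=3,low[7]=5); scc=(scc[0]=0,scc[1]=?,scc[2]=0,scc[3]=?,scc[4]=?,scc[5]=?,scc[6]=?,scc[7]=?)
step 5: low=(low[0]=0,low[1]=2,low[2]=0,low[3]=5,low[4]=?,low[5]=3,low[6]=3,low[7]=5); scc=(scc[0]=0,scc[1]=?,scc[2]=0,scc[3]=1,scc[4]=?,scc[5]=?,scc[6]=?,scc[7]=1)
step 6: low=(low[0]=0,low[1]=2,low[2]=0,low[3]=5,low[4]=?,low[5]=3,low[6]=3,low[7]=5); scc=(scc[0]=0,scc[1]=?,scc[2]=0,scc[3]=1,scc[4]=?,scc[5]=2,scc[6]=2,scc[7]=1)
step 7: low=(low[0]=0,low[1]=2,low[2]=0,low[3]=5,low[4]=?,low[5]=3,low[6]=3,low[7]=5); scc=(scc[0]=0,scc[1]=3,scc[2]=0,scc[3]=1,scc[4]=?,scc[5]=2,scc[6]=2,scc[7]=1)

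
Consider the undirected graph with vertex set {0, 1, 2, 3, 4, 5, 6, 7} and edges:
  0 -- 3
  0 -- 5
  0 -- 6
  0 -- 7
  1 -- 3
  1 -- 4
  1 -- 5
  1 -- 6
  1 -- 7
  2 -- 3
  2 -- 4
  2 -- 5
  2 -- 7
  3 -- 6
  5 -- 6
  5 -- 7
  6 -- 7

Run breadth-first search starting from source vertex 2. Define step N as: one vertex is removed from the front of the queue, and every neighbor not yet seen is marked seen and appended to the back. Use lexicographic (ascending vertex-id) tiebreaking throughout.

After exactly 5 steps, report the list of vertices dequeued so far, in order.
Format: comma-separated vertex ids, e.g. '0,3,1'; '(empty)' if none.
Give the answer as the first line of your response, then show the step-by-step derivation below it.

2,3,4,5,7

step 1: dequeue 2; queue=[3,4,5,7]; order=2
step 2: dequeue 3; queue=[4,5,7,0,1,6]; order=2,3
step 3: dequeue 4; queue=[5,7,0,1,6]; order=2,3,4
step 4: dequeue 5; queue=[7,0,1,6]; order=2,3,4,5
step 5: dequeue 7; queue=[0,1,6]; order=2,3,4,5,7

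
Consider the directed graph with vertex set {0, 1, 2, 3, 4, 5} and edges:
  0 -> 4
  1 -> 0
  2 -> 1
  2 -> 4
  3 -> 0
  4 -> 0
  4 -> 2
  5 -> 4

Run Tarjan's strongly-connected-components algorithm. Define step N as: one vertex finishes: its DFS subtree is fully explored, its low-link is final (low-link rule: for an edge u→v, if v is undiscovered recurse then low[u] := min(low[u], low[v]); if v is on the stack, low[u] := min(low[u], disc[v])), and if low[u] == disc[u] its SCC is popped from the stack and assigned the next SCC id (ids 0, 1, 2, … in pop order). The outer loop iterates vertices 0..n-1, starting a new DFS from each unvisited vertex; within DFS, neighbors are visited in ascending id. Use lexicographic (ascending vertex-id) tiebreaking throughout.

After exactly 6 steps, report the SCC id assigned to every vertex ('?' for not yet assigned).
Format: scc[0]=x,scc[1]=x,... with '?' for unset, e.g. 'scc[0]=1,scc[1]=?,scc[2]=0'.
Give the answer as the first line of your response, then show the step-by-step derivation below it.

scc[0]=0,scc[1]=0,scc[2]=0,scc[3]=1,scc[4]=0,scc[5]=2

step 1: low=(low[0]=0,low[1]=0,low[2]=2,low[3]=?,low[4]=0,low[5]=?); scc=(scc[0]=?,scc[1]=?,scc[2]=?,scc[3]=?,scc[4]=?,scc[5]=?)
step 2: low=(low[0]=0,low[1]=0,low[2]=0,low[3]=?,low[4]=0,low[5]=?); scc=(scc[0]=?,scc[1]=?,scc[2]=?,scc[3]=?,scc[4]=?,scc[5]=?)
step 3: low=(low[0]=0,low[1]=0,low[2]=0,low[3]=?,low[4]=0,low[5]=?); scc=(scc[0]=?,scc[1]=?,scc[2]=?,scc[3]=?,scc[4]=?,scc[5]=?)
step 4: low=(low[0]=0,low[1]=0,low[2]=0,low[3]=?,low[4]=0,low[5]=?); scc=(scc[0]=0,scc[1]=0,scc[2]=0,scc[3]=?,scc[4]=0,scc[5]=?)
step 5: low=(low[0]=0,low[1]=0,low[2]=0,low[3]=4,low[4]=0,low[5]=?); scc=(scc[0]=0,scc[1]=0,scc[2]=0,scc[3]=1,scc[4]=0,scc[5]=?)
step 6: low=(low[0]=0,low[1]=0,low[2]=0,low[3]=4,low[4]=0,low[5]=5); scc=(scc[0]=0,scc[1]=0,scc[2]=0,scc[3]=1,scc[4]=0,scc[5]=2)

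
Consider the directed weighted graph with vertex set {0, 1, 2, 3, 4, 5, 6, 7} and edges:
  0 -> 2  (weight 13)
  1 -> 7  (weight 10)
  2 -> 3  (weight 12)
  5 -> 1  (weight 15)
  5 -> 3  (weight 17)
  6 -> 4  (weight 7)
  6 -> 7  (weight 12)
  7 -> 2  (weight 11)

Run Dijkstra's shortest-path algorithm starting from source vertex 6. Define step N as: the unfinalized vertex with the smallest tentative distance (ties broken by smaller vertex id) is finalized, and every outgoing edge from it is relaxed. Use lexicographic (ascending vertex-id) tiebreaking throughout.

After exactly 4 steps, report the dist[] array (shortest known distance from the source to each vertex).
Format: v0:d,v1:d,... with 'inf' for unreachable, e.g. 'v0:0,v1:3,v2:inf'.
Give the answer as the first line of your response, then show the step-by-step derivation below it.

v0:inf,v1:inf,v2:23,v3:35,v4:7,v5:inf,v6:0,v7:12

step 1: dist = v0:inf,v1:inf,v2:inf,v3:inf,v4:7,v5:inf,v6:0,v7:12
step 2: dist = v0:inf,v1:inf,v2:inf,v3:inf,v4:7,v5:inf,v6:0,v7:12
step 3: dist = v0:inf,v1:inf,v2:23,v3:inf,v4:7,v5:inf,v6:0,v7:12
step 4: dist = v0:inf,v1:inf,v2:23,v3:35,v4:7,v5:inf,v6:0,v7:12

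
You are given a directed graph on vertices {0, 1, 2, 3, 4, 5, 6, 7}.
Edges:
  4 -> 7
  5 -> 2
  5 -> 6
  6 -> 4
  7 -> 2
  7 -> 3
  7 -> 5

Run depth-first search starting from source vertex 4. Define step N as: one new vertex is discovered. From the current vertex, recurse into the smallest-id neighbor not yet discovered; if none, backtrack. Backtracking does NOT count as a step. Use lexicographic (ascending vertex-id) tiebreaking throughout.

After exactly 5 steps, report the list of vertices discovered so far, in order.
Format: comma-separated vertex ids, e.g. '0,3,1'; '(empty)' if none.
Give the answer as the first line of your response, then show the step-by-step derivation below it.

4,7,2,3,5

step 1: discover 4; path=4; order=4
step 2: discover 7; path=4>7; order=4,7
step 3: discover 2; path=4>7>2; order=4,7,2
step 4: discover 3; path=4>7>3; order=4,7,2,3
step 5: discover 5; path=4>7>5; order=4,7,2,3,5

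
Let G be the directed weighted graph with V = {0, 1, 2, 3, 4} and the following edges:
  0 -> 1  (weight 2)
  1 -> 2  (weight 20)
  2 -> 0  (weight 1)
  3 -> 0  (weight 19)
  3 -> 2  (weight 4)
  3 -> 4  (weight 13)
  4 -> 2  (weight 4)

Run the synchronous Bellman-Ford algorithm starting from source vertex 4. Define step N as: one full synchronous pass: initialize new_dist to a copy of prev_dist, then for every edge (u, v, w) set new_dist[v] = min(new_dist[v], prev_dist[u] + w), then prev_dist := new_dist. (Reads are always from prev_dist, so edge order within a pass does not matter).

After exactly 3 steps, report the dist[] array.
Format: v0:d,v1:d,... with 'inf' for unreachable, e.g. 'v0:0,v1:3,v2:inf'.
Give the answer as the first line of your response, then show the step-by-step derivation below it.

v0:5,v1:7,v2:4,v3:inf,v4:0

step 1: dist = v0:inf,v1:inf,v2:4,v3:inf,v4:0
step 2: dist = v0:5,v1:inf,v2:4,v3:inf,v4:0
step 3: dist = v0:5,v1:7,v2:4,v3:inf,v4:0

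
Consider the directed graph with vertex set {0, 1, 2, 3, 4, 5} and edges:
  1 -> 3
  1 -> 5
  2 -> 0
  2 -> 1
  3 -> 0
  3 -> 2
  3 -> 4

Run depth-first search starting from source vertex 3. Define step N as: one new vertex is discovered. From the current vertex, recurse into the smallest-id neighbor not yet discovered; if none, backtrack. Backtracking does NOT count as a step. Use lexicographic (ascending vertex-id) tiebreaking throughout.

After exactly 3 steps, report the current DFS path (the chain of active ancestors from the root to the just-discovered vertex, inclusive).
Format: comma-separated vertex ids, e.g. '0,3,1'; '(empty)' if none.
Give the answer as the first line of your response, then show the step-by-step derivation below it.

3,2

step 1: discover 3; path=3; order=3
step 2: discover 0; path=3>0; order=3,0
step 3: discover 2; path=3>2; order=3,0,2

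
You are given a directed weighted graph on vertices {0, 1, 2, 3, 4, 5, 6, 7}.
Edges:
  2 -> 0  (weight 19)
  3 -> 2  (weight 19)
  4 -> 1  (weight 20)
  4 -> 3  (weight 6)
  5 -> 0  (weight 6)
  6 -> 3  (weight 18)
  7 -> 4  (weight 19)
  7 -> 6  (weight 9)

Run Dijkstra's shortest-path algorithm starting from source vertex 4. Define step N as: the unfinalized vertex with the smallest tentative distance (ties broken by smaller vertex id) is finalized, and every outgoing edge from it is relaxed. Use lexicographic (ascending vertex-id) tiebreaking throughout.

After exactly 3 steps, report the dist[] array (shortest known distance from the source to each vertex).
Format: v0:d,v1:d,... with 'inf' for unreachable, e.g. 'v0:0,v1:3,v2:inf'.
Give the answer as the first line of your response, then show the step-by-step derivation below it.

v0:inf,v1:20,v2:25,v3:6,v4:0,v5:inf,v6:inf,v7:inf

step 1: dist = v0:inf,v1:20,v2:inf,v3:6,v4:0,v5:inf,v6:inf,v7:inf
step 2: dist = v0:inf,v1:20,v2:25,v3:6,v4:0,v5:inf,v6:inf,v7:inf
step 3: dist = v0:inf,v1:20,v2:25,v3:6,v4:0,v5:inf,v6:inf,v7:inf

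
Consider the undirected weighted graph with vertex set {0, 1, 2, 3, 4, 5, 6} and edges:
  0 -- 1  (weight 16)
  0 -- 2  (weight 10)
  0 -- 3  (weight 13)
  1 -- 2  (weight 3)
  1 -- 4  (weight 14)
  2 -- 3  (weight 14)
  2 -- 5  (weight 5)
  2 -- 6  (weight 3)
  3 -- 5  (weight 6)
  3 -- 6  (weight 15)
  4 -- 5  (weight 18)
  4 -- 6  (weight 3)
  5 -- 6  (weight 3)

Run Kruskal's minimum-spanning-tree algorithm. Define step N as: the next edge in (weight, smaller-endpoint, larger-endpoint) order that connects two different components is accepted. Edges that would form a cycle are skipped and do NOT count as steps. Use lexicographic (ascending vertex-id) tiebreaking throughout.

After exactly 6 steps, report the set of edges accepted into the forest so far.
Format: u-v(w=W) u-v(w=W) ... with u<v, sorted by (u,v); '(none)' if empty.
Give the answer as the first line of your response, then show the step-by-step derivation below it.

0-2(w=10) 1-2(w=3) 2-6(w=3) 3-5(w=6) 4-6(w=3) 5-6(w=3)

step 1: add edge 1-2 (w=3); MST = {1-2(w=3)}
step 2: add edge 2-6 (w=3); MST = {1-2(w=3) 2-6(w=3)}
step 3: add edge 4-6 (w=3); MST = {1-2(w=3) 2-6(w=3) 4-6(w=3)}
step 4: add edge 5-6 (w=3); MST = {1-2(w=3) 2-6(w=3) 4-6(w=3) 5-6(w=3)}
step 5: add edge 3-5 (w=6); MST = {1-2(w=3) 2-6(w=3) 3-5(w=6) 4-6(w=3) 5-6(w=3)}
step 6: add edge 0-2 (w=10); MST = {0-2(w=10) 1-2(w=3) 2-6(w=3) 3-5(w=6) 4-6(w=3) 5-6(w=3)}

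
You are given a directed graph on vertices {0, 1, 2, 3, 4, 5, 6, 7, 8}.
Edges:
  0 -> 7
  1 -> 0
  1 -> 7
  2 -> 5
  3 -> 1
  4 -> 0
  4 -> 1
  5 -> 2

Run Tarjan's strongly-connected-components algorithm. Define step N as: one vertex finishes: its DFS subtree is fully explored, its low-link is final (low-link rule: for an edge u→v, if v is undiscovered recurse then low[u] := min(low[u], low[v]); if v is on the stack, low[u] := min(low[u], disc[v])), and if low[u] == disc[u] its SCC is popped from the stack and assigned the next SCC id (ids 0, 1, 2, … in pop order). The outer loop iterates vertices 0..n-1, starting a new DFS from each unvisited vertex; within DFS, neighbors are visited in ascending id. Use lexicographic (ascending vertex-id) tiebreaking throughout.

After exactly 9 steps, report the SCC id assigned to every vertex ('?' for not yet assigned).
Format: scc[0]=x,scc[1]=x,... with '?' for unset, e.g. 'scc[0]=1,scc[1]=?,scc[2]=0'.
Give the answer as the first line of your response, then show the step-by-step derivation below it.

scc[0]=1,scc[1]=2,scc[2]=3,scc[3]=4,scc[4]=5,scc[5]=3,scc[6]=6,scc[7]=0,scc[8]=7

step 1: low=(low[0]=0,low[1]=?,low[2]=?,low[3]=?,low[4]=?,low[5]=?,low[6]=?,low[7]=1,low[8]=?); scc=(scc[0]=?,scc[1]=?,scc[2]=?,scc[3]=?,scc[4]=?,scc[5]=?,scc[6]=?,scc[7]=0,scc[8]=?)
step 2: low=(low[0]=0,low[1]=?,low[2]=?,low[3]=?,low[4]=?,low[5]=?,low[6]=?,low[7]=1,low[8]=?); scc=(scc[0]=1,scc[1]=?,scc[2]=?,scc[3]=?,scc[4]=?,scc[5]=?,scc[6]=?,scc[7]=0,scc[8]=?)
step 3: low=(low[0]=0,low[1]=2,low[2]=?,low[3]=?,low[4]=?,low[5]=?,low[6]=?,low[7]=1,low[8]=?); scc=(scc[0]=1,scc[1]=2,scc[2]=?,scc[3]=?,scc[4]=?,scc[5]=?,scc[6]=?,scc[7]=0,scc[8]=?)
step 4: low=(low[0]=0,low[1]=2,low[2]=3,low[3]=?,low[4]=?,low[5]=3,low[6]=?,low[7]=1,low[8]=?); scc=(scc[0]=1,scc[1]=2,scc[2]=?,scc[3]=?,scc[4]=?,scc[5]=?,scc[6]=?,scc[7]=0,scc[8]=?)
step 5: low=(low[0]=0,low[1]=2,low[2]=3,low[3]=?,low[4]=?,low[5]=3,low[6]=?,low[7]=1,low[8]=?); scc=(scc[0]=1,scc[1]=2,scc[2]=3,scc[3]=?,scc[4]=?,scc[5]=3,scc[6]=?,scc[7]=0,scc[8]=?)
step 6: low=(low[0]=0,low[1]=2,low[2]=3,low[3]=5,low[4]=?,low[5]=3,low[6]=?,low[7]=1,low[8]=?); scc=(scc[0]=1,scc[1]=2,scc[2]=3,scc[3]=4,scc[4]=?,scc[5]=3,scc[6]=?,scc[7]=0,scc[8]=?)
step 7: low=(low[0]=0,low[1]=2,low[2]=3,low[3]=5,low[4]=6,low[5]=3,low[6]=?,low[7]=1,low[8]=?); scc=(scc[0]=1,scc[1]=2,scc[2]=3,scc[3]=4,scc[4]=5,scc[5]=3,scc[6]=?,scc[7]=0,scc[8]=?)
step 8: low=(low[0]=0,low[1]=2,low[2]=3,low[3]=5,low[4]=6,low[5]=3,low[6]=7,low[7]=1,low[8]=?); scc=(scc[0]=1,scc[1]=2,scc[2]=3,scc[3]=4,scc[4]=5,scc[5]=3,scc[6]=6,scc[7]=0,scc[8]=?)
step 9: low=(low[0]=0,low[1]=2,low[2]=3,low[3]=5,low[4]=6,low[5]=3,low[6]=7,low[7]=1,low[8]=8); scc=(scc[0]=1,scc[1]=2,scc[2]=3,scc[3]=4,scc[4]=5,scc[5]=3,scc[6]=6,scc[7]=0,scc[8]=7)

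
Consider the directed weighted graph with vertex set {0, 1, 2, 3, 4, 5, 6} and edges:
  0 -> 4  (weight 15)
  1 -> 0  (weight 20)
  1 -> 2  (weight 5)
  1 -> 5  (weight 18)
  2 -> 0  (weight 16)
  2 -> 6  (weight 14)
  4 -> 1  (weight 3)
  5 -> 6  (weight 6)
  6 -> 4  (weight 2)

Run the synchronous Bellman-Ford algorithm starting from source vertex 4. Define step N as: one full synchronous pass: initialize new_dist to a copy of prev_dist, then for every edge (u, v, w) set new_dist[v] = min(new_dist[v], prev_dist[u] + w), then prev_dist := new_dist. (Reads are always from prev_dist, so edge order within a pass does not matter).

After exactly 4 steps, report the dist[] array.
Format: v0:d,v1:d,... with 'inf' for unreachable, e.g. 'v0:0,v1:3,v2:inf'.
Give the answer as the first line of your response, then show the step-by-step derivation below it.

v0:23,v1:3,v2:8,v3:inf,v4:0,v5:21,v6:22

step 1: dist = v0:inf,v1:3,v2:inf,v3:inf,v4:0,v5:inf,v6:inf
step 2: dist = v0:23,v1:3,v2:8,v3:inf,v4:0,v5:21,v6:inf
step 3: dist = v0:23,v1:3,v2:8,v3:inf,v4:0,v5:21,v6:22
step 4: dist = v0:23,v1:3,v2:8,v3:inf,v4:0,v5:21,v6:22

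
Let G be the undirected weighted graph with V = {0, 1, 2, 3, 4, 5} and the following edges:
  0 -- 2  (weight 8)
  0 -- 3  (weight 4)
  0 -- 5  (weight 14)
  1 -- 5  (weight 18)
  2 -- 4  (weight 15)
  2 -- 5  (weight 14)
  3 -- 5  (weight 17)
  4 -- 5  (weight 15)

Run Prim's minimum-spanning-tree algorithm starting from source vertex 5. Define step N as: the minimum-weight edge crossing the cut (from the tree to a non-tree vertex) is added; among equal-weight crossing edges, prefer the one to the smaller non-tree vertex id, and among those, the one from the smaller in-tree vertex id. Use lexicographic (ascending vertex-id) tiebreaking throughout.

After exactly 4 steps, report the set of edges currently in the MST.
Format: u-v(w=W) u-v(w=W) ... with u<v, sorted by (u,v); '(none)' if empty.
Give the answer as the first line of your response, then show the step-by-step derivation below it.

0-2(w=8) 0-3(w=4) 0-5(w=14) 2-4(w=15)

step 1: add edge 0-5 (w=14); MST = {0-5(w=14)}
step 2: add edge 0-3 (w=4); MST = {0-3(w=4) 0-5(w=14)}
step 3: add edge 0-2 (w=8); MST = {0-2(w=8) 0-3(w=4) 0-5(w=14)}
step 4: add edge 2-4 (w=15); MST = {0-2(w=8) 0-3(w=4) 0-5(w=14) 2-4(w=15)}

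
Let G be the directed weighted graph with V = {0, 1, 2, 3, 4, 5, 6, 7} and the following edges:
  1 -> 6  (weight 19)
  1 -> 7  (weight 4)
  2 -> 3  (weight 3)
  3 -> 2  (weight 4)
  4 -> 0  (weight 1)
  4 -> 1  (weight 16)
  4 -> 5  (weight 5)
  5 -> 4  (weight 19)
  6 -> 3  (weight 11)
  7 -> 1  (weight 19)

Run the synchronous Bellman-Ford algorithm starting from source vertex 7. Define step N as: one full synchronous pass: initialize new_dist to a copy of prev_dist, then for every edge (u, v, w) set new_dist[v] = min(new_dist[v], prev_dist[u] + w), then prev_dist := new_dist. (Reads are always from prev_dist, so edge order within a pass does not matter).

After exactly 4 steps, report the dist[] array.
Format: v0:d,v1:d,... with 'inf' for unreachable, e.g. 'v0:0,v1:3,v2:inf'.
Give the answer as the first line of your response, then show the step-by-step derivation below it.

v0:inf,v1:19,v2:53,v3:49,v4:inf,v5:inf,v6:38,v7:0

step 1: dist = v0:inf,v1:19,v2:inf,v3:inf,v4:inf,v5:inf,v6:inf,v7:0
step 2: dist = v0:inf,v1:19,v2:inf,v3:inf,v4:inf,v5:inf,v6:38,v7:0
step 3: dist = v0:inf,v1:19,v2:inf,v3:49,v4:inf,v5:inf,v6:38,v7:0
step 4: dist = v0:inf,v1:19,v2:53,v3:49,v4:inf,v5:inf,v6:38,v7:0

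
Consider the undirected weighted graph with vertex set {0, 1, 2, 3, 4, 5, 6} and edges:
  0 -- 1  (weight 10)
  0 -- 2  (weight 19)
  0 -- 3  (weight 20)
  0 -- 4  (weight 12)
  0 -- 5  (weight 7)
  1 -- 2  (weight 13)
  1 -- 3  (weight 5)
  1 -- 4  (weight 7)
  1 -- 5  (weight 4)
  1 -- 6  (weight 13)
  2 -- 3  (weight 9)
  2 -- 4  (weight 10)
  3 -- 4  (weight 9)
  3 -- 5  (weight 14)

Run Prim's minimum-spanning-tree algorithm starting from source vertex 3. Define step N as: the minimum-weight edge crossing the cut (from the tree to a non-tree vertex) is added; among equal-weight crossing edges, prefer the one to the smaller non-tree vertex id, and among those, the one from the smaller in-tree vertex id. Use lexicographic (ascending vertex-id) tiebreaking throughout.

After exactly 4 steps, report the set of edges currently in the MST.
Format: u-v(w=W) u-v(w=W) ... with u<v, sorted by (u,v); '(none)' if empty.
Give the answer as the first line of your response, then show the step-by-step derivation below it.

0-5(w=7) 1-3(w=5) 1-4(w=7) 1-5(w=4)

step 1: add edge 1-3 (w=5); MST = {1-3(w=5)}
step 2: add edge 1-5 (w=4); MST = {1-3(w=5) 1-5(w=4)}
step 3: add edge 0-5 (w=7); MST = {0-5(w=7) 1-3(w=5) 1-5(w=4)}
step 4: add edge 1-4 (w=7); MST = {0-5(w=7) 1-3(w=5) 1-4(w=7) 1-5(w=4)}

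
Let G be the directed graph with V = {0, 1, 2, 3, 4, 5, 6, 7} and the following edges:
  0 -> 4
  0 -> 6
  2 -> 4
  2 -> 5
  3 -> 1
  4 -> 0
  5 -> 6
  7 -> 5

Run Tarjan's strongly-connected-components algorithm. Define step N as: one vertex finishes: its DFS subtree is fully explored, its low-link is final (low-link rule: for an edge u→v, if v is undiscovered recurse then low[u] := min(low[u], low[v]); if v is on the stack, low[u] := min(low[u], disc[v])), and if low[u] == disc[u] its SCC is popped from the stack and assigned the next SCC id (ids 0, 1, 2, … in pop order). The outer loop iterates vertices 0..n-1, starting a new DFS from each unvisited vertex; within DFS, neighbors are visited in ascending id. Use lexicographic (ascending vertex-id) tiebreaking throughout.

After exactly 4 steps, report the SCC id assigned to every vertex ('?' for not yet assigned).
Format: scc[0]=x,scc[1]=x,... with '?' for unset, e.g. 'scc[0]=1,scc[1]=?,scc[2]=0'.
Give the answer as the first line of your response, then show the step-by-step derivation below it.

scc[0]=1,scc[1]=2,scc[2]=?,scc[3]=?,scc[4]=1,scc[5]=?,scc[6]=0,scc[7]=?

step 1: low=(low[0]=0,low[1]=?,low[2]=?,low[3]=?,low[4]=0,low[5]=?,low[6]=?,low[7]=?); scc=(scc[0]=?,scc[1]=?,scc[2]=?,scc[3]=?,scc[4]=?,scc[5]=?,scc[6]=?,scc[7]=?)
step 2: low=(low[0]=0,low[1]=?,low[2]=?,low[3]=?,low[4]=0,low[5]=?,low[6]=2,low[7]=?); scc=(scc[0]=?,scc[1]=?,scc[2]=?,scc[3]=?,scc[4]=?,scc[5]=?,scc[6]=0,scc[7]=?)
step 3: low=(low[0]=0,low[1]=?,low[2]=?,low[3]=?,low[4]=0,low[5]=?,low[6]=2,low[7]=?); scc=(scc[0]=1,scc[1]=?,scc[2]=?,scc[3]=?,scc[4]=1,scc[5]=?,scc[6]=0,scc[7]=?)
step 4: low=(low[0]=0,low[1]=3,low[2]=?,low[3]=?,low[4]=0,low[5]=?,low[6]=2,low[7]=?); scc=(scc[0]=1,scc[1]=2,scc[2]=?,scc[3]=?,scc[4]=1,scc[5]=?,scc[6]=0,scc[7]=?)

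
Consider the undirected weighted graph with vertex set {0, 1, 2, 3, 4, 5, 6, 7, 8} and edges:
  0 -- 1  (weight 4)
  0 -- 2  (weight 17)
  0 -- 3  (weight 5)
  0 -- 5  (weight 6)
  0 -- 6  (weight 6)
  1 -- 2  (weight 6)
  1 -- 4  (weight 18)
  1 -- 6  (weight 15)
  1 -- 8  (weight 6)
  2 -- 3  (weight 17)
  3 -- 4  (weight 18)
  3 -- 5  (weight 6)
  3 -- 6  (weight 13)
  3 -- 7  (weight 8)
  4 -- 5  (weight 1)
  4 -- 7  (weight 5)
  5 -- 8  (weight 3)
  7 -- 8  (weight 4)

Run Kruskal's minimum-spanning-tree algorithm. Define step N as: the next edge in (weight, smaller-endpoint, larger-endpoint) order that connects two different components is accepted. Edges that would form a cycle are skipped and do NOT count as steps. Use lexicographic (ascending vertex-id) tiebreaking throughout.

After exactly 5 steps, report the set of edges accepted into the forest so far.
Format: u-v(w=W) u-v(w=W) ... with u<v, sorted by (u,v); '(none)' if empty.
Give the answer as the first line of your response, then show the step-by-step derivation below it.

0-1(w=4) 0-3(w=5) 4-5(w=1) 5-8(w=3) 7-8(w=4)

step 1: add edge 4-5 (w=1); MST = {4-5(w=1)}
step 2: add edge 5-8 (w=3); MST = {4-5(w=1) 5-8(w=3)}
step 3: add edge 0-1 (w=4); MST = {0-1(w=4) 4-5(w=1) 5-8(w=3)}
step 4: add edge 7-8 (w=4); MST = {0-1(w=4) 4-5(w=1) 5-8(w=3) 7-8(w=4)}
step 5: add edge 0-3 (w=5); MST = {0-1(w=4) 0-3(w=5) 4-5(w=1) 5-8(w=3) 7-8(w=4)}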